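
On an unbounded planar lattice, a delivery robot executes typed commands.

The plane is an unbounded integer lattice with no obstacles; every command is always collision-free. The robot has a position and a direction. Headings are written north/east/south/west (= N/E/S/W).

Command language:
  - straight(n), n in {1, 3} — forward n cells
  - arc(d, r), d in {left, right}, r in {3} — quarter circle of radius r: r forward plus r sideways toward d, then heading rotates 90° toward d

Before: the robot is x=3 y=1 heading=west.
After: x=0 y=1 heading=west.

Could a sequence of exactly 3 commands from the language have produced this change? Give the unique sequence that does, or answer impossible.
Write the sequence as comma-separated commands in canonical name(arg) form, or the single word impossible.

key: heading stays W — no command in the sequence turns
from: x=3 y=1 heading=west
1. straight(1) → x=2 y=1 heading=west
2. straight(1) → x=1 y=1 heading=west
3. straight(1) → x=0 y=1 heading=west
uniquely the one of 64 3-step routes that fits.

straight(1), straight(1), straight(1)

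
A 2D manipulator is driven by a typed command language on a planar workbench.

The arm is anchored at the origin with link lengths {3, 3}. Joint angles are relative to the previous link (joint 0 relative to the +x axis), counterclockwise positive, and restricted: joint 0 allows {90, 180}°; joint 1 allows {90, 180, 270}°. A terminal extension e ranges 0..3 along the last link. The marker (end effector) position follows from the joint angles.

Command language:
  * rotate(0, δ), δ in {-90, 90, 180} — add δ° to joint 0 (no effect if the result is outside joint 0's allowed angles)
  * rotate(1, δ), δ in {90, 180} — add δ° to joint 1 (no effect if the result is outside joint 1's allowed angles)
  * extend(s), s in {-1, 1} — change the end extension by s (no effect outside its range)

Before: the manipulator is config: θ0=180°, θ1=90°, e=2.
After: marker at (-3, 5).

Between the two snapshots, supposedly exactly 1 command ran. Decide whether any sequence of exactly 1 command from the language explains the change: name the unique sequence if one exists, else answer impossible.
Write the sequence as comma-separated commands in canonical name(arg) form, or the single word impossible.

from: config: θ0=180°, θ1=90°, e=2
step 1 (rotate(1, 180)): config: θ0=180°, θ1=270°, e=2
no rival 1-sequence matches.

rotate(1, 180)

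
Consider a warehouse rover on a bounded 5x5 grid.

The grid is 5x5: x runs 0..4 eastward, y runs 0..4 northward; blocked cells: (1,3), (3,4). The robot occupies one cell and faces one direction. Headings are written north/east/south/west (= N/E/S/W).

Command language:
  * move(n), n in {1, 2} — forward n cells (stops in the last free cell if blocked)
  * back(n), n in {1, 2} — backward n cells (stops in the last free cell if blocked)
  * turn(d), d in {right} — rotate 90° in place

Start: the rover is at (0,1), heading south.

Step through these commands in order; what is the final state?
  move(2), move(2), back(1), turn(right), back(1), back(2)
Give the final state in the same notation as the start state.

at (3,1), heading west

from: at (0,1), heading south
t=1 move(2) ⇒ at (0,0), heading south
t=2 move(2) ⇒ at (0,0), heading south
t=3 back(1) ⇒ at (0,1), heading south
t=4 turn(right) ⇒ at (0,1), heading west
t=5 back(1) ⇒ at (1,1), heading west
t=6 back(2) ⇒ at (3,1), heading west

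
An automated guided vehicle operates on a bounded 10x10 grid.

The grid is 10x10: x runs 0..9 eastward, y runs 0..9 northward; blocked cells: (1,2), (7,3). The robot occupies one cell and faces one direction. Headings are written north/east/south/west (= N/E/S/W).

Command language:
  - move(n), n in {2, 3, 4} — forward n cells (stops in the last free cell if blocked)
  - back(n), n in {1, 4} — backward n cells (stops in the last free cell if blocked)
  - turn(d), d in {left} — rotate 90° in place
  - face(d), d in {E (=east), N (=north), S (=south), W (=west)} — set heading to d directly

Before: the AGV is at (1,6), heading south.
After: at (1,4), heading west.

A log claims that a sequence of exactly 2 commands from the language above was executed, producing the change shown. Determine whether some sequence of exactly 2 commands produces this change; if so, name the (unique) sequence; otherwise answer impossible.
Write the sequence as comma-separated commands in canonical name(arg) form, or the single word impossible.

move(2), face(W)

key: cell and facing (now W) both changed — the 2 commands mix motion and turning
from: at (1,6), heading south
t=1 move(2) ⇒ at (1,4), heading south
t=2 face(W) ⇒ at (1,4), heading west
uniquely the one of 100 2-step routes that fits.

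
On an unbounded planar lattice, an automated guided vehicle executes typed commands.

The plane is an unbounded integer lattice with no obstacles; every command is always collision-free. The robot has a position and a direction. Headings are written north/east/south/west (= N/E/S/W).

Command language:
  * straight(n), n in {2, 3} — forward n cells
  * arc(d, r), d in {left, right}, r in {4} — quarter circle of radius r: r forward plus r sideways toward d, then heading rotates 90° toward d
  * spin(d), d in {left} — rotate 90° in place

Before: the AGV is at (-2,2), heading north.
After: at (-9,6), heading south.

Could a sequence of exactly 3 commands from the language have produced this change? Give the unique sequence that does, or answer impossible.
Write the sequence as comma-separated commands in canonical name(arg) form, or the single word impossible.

arc(left, 4), straight(3), spin(left)

key: order matters: swapping arc(left, 4) and spin(left) lands elsewhere
from: at (-2,2), heading north
1. arc(left, 4) → at (-6,6), heading west
2. straight(3) → at (-9,6), heading west
3. spin(left) → at (-9,6), heading south
all 125 alternatives checked — unique.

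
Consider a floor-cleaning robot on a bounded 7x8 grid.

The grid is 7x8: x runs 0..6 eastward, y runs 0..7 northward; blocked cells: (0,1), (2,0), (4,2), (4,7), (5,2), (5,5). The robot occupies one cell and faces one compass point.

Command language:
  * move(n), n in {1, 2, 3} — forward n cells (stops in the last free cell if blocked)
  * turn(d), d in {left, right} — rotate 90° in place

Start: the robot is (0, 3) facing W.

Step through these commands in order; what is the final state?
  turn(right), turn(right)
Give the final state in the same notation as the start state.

(0, 3) facing E

start: (0, 3) facing W
step 1 (turn(right)): (0, 3) facing N
step 2 (turn(right)): (0, 3) facing E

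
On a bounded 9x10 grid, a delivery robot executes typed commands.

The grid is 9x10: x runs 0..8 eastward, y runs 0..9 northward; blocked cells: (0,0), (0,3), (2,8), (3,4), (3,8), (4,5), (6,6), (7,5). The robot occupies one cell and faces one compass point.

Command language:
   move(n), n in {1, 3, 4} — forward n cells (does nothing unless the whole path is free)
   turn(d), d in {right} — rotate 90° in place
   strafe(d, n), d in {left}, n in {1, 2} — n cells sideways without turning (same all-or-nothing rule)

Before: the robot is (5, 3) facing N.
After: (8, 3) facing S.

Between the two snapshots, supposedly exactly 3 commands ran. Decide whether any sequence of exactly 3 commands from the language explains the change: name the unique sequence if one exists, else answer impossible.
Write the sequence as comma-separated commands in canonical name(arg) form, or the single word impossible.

turn(right), move(3), turn(right)

key: position moved to (8,3) AND the heading swung to S — translation plus rotation needed
t0: (5, 3) facing N
1. turn(right) → (5, 3) facing E
2. move(3) → (8, 3) facing E
3. turn(right) → (8, 3) facing S
uniquely the one of 216 3-step routes that fits.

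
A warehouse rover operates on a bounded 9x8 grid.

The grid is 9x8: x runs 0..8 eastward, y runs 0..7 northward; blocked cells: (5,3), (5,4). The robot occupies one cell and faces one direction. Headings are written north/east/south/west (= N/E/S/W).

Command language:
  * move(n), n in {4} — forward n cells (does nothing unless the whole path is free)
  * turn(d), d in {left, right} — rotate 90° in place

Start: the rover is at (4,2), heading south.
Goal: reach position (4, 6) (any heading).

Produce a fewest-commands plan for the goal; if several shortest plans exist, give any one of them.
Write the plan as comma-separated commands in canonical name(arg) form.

turn(left), turn(left), move(4)

from: at (4,2), heading south
t=1 turn(left) ⇒ at (4,2), heading east
t=2 turn(left) ⇒ at (4,2), heading north
t=3 move(4) ⇒ at (4,6), heading north
no 2-step plan works, so 3 is optimal.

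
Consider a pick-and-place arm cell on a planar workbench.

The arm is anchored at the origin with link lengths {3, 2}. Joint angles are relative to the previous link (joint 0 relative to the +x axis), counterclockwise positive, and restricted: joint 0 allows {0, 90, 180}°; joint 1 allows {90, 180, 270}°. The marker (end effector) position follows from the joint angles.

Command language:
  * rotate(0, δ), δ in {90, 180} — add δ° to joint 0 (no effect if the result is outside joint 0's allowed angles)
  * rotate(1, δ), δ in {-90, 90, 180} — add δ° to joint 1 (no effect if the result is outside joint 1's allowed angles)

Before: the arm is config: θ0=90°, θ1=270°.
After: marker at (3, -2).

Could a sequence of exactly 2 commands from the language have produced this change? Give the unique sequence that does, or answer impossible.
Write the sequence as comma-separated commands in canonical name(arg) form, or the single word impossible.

key: order matters: swapping rotate(0, 90) and rotate(0, 180) lands elsewhere
begin: config: θ0=90°, θ1=270°
step 1 (rotate(0, 90)): config: θ0=180°, θ1=270°
step 2 (rotate(0, 180)): config: θ0=0°, θ1=270°
no other 2-command option fits: unique.

rotate(0, 90), rotate(0, 180)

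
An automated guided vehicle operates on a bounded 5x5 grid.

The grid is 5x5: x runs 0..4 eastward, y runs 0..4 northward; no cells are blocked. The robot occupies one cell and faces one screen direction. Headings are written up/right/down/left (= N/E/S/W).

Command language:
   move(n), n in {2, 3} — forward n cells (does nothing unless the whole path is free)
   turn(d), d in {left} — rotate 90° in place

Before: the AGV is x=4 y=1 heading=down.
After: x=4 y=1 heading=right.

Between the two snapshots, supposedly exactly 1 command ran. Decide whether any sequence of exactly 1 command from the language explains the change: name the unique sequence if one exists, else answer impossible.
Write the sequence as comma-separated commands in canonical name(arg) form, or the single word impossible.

turn(left)

key: parked at (4,1) the whole time — nothing moves the robot
t0: x=4 y=1 heading=down
1. turn(left) → x=4 y=1 heading=right
all 3 alternatives checked — unique.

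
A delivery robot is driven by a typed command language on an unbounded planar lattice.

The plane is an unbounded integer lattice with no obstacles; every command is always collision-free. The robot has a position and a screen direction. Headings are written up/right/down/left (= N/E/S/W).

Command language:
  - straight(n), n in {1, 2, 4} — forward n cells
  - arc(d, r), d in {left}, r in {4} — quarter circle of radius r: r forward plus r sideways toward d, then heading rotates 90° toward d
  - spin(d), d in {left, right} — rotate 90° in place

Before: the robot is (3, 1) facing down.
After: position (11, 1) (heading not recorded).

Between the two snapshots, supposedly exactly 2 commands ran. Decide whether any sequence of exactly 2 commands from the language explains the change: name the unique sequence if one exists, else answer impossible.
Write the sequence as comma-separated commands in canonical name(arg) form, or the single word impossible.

arc(left, 4), arc(left, 4)

begin: (3, 1) facing down
1. arc(left, 4) → (7, -3) facing right
2. arc(left, 4) → (11, 1) facing up
uniquely the one of 36 2-step routes that fits.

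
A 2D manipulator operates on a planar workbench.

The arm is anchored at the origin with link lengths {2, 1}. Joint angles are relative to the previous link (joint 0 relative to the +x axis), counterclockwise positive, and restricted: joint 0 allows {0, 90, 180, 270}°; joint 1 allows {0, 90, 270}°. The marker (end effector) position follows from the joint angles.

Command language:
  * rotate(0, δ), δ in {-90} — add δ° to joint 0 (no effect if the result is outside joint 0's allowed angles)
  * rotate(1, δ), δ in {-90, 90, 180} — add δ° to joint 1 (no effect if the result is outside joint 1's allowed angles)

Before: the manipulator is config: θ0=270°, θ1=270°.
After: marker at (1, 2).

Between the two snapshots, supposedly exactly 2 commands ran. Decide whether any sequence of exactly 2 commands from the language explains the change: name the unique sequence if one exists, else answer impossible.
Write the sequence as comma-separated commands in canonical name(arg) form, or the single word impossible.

rotate(0, -90), rotate(0, -90)

t0: config: θ0=270°, θ1=270°
[1] after rotate(0, -90): config: θ0=180°, θ1=270°
[2] after rotate(0, -90): config: θ0=90°, θ1=270°
all 16 alternatives checked — unique.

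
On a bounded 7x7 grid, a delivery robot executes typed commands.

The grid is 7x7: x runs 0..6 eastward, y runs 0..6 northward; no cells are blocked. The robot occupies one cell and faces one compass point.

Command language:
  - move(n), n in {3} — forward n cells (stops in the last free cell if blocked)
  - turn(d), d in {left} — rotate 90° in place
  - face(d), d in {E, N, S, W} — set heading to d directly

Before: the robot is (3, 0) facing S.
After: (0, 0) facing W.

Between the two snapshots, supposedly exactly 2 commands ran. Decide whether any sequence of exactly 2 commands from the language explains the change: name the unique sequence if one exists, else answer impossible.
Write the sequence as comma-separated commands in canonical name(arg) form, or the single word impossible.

face(W), move(3)

key: running move(3) before face(W) would end elsewhere — order is forced
begin: (3, 0) facing S
[1] after face(W): (3, 0) facing W
[2] after move(3): (0, 0) facing W
uniquely the one of 36 2-step routes that fits.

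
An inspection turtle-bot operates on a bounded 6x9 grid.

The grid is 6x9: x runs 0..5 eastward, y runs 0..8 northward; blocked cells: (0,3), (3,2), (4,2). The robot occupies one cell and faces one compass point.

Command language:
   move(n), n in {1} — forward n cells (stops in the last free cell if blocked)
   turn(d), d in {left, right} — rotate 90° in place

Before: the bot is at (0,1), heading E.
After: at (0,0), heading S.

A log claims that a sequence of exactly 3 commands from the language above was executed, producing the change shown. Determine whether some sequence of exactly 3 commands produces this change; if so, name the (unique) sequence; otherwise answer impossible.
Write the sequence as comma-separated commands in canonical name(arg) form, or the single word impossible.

turn(right), move(1), move(1)

key: the second move(1) runs into the grid edge before its full distance
initial: at (0,1), heading E
[1] after turn(right): at (0,1), heading S
[2] after move(1): at (0,0), heading S
[3] after move(1): at (0,0), heading S
uniquely the one of 27 3-step routes that fits.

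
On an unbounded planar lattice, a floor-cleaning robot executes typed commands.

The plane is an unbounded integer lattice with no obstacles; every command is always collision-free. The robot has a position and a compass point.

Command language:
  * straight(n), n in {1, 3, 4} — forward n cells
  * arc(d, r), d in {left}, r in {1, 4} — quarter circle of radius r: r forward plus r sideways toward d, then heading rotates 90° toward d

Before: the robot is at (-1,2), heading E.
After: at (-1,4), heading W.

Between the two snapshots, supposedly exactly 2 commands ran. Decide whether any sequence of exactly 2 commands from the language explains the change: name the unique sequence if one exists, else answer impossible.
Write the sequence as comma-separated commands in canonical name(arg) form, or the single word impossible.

arc(left, 1), arc(left, 1)

key: cell and facing (now W) both changed — the 2 commands mix motion and turning
from: at (-1,2), heading E
[1] after arc(left, 1): at (0,3), heading N
[2] after arc(left, 1): at (-1,4), heading W
all 25 alternatives checked — unique.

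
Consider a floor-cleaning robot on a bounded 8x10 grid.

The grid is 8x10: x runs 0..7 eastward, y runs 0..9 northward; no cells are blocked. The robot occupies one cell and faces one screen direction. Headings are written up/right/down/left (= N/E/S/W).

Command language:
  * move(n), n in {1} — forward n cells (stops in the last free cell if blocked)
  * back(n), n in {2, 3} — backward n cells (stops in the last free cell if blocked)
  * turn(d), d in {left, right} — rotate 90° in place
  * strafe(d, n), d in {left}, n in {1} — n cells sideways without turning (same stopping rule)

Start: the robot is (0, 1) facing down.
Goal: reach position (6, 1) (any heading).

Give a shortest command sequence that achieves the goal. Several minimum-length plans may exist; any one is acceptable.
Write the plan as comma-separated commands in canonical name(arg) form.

turn(right), back(3), back(3)

start: (0, 1) facing down
[1] after turn(right): (0, 1) facing left
[2] after back(3): (3, 1) facing left
[3] after back(3): (6, 1) facing left
nothing shorter than 3 reaches the goal.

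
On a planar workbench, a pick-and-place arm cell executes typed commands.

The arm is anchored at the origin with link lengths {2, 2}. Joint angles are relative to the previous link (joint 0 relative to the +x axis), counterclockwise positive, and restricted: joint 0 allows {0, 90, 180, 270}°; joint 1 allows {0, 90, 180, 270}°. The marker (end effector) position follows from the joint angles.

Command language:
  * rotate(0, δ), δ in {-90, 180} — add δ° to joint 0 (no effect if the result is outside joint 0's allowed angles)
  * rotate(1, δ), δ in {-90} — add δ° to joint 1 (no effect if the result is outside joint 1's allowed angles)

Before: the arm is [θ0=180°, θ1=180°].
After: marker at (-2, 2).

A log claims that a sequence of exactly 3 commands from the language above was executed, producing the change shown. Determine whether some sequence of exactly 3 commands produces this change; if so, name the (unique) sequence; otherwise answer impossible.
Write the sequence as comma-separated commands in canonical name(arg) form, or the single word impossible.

rotate(1, -90), rotate(1, -90), rotate(1, -90)

begin: [θ0=180°, θ1=180°]
step 1 (rotate(1, -90)): [θ0=180°, θ1=90°]
step 2 (rotate(1, -90)): [θ0=180°, θ1=0°]
step 3 (rotate(1, -90)): [θ0=180°, θ1=270°]
all 27 alternatives checked — unique.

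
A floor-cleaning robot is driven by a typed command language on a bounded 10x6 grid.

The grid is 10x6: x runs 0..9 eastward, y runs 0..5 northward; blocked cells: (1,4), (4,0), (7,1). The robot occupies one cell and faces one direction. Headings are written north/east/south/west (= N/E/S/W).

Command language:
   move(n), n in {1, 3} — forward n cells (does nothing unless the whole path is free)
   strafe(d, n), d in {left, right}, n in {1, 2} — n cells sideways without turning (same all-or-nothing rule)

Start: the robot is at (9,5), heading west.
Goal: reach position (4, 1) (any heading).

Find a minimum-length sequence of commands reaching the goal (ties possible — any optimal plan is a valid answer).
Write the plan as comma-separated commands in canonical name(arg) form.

begin: at (9,5), heading west
step 1 (move(1)): at (8,5), heading west
step 2 (move(1)): at (7,5), heading west
step 3 (strafe(left, 2)): at (7,3), heading west
step 4 (move(3)): at (4,3), heading west
step 5 (strafe(left, 2)): at (4,1), heading west
no 4-step plan works, so 5 is optimal.

move(1), move(1), strafe(left, 2), move(3), strafe(left, 2)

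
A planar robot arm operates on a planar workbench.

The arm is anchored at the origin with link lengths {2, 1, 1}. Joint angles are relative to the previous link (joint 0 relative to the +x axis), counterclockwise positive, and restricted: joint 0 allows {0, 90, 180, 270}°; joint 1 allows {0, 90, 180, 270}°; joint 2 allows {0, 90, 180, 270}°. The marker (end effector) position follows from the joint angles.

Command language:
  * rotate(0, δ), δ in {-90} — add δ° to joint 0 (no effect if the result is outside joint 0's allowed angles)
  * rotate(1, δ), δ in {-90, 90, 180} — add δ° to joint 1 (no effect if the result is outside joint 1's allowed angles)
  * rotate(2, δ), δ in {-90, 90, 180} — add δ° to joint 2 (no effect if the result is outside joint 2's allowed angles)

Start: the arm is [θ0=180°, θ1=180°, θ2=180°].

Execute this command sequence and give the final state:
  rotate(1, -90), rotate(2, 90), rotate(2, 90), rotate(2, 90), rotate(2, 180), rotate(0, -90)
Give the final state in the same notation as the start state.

initial: [θ0=180°, θ1=180°, θ2=180°]
t=1 rotate(1, -90) ⇒ [θ0=180°, θ1=90°, θ2=180°]
t=2 rotate(2, 90) ⇒ [θ0=180°, θ1=90°, θ2=270°]
t=3 rotate(2, 90) ⇒ [θ0=180°, θ1=90°, θ2=0°]
t=4 rotate(2, 90) ⇒ [θ0=180°, θ1=90°, θ2=90°]
t=5 rotate(2, 180) ⇒ [θ0=180°, θ1=90°, θ2=270°]
t=6 rotate(0, -90) ⇒ [θ0=90°, θ1=90°, θ2=270°]

[θ0=90°, θ1=90°, θ2=270°]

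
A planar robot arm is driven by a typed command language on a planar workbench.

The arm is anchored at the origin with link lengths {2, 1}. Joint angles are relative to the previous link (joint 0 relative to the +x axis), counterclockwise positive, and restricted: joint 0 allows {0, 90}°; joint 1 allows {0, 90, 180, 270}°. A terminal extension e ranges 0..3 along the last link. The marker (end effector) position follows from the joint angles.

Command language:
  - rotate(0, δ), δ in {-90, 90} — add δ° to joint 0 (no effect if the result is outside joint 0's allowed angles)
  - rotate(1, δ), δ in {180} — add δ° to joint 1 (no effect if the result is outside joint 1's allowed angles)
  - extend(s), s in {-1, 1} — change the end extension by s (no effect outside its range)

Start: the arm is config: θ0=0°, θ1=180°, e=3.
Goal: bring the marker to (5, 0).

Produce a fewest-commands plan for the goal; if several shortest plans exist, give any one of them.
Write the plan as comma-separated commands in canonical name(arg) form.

rotate(1, 180), extend(-1)

initial: config: θ0=0°, θ1=180°, e=3
step 1 (rotate(1, 180)): config: θ0=0°, θ1=0°, e=3
step 2 (extend(-1)): config: θ0=0°, θ1=0°, e=2
no 1-step plan works, so 2 is optimal.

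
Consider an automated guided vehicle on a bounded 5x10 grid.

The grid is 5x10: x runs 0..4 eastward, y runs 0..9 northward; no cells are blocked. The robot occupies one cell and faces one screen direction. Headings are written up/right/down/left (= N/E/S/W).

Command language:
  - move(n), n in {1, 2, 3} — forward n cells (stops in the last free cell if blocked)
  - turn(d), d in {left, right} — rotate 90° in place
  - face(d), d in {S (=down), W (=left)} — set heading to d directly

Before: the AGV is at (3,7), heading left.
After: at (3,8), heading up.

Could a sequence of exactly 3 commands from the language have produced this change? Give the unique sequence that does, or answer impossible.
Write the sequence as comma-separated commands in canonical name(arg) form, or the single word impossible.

face(W), turn(right), move(1)

key: cell and facing (now N) both changed — the 3 commands mix motion and turning
t0: at (3,7), heading left
step 1 (face(W)): at (3,7), heading left
step 2 (turn(right)): at (3,7), heading up
step 3 (move(1)): at (3,8), heading up
uniquely the one of 343 3-step routes that fits.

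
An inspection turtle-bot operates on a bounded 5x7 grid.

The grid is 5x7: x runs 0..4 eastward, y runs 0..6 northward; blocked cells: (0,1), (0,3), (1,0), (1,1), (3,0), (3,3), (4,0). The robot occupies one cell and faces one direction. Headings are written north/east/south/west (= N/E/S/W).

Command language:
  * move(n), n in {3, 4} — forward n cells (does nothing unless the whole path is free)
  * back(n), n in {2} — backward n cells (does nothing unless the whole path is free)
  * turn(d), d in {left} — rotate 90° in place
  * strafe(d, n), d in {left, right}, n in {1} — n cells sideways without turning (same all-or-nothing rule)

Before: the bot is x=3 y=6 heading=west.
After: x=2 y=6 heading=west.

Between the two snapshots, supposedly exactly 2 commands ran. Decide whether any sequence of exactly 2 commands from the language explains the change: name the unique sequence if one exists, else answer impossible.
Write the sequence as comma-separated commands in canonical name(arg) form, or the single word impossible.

move(3), back(2)

key: running back(2) before move(3) would end elsewhere — order is forced
start: x=3 y=6 heading=west
[1] after move(3): x=0 y=6 heading=west
[2] after back(2): x=2 y=6 heading=west
uniquely the one of 36 2-step routes that fits.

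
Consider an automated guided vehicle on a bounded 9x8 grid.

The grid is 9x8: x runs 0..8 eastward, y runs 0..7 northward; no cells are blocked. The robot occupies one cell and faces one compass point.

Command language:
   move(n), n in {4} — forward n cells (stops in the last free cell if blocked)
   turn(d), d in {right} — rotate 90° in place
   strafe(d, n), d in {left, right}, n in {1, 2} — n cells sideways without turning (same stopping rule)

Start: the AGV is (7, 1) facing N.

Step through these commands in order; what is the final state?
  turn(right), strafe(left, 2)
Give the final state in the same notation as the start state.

from: (7, 1) facing N
t=1 turn(right) ⇒ (7, 1) facing E
t=2 strafe(left, 2) ⇒ (7, 3) facing E

(7, 3) facing E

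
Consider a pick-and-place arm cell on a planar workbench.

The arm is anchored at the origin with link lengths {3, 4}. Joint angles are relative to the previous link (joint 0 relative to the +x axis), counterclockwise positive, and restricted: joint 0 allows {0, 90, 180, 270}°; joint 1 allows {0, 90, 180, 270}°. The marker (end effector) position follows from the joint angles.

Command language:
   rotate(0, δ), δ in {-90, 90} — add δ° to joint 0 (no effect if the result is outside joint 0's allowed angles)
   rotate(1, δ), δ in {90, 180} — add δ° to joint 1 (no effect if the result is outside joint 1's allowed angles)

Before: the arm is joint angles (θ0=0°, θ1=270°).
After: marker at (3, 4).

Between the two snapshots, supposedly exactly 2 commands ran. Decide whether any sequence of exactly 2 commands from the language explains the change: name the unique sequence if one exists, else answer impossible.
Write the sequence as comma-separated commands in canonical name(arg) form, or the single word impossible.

rotate(1, 90), rotate(1, 90)

t0: joint angles (θ0=0°, θ1=270°)
step 1 (rotate(1, 90)): joint angles (θ0=0°, θ1=0°)
step 2 (rotate(1, 90)): joint angles (θ0=0°, θ1=90°)
no other 2-command option fits: unique.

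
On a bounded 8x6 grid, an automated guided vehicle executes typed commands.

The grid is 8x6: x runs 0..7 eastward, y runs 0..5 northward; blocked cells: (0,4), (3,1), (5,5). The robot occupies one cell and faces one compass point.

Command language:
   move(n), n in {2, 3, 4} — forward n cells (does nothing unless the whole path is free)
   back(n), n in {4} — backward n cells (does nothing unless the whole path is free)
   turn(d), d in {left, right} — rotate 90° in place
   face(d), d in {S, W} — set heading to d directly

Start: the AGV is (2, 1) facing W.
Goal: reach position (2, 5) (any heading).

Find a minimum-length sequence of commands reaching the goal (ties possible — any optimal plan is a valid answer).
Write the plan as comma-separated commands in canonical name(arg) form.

face(S), back(4)

from: (2, 1) facing W
[1] after face(S): (2, 1) facing S
[2] after back(4): (2, 5) facing S
minimal: 2 command(s), checked below 2.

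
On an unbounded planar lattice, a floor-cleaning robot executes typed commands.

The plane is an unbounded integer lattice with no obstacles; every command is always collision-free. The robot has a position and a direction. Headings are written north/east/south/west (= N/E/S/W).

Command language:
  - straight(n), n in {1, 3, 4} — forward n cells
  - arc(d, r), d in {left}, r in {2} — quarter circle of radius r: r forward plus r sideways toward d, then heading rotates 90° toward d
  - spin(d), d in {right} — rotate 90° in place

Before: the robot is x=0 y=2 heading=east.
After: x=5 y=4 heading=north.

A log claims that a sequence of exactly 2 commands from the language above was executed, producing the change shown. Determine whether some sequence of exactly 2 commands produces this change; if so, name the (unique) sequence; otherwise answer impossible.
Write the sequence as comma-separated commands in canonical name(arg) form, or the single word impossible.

key: running arc(left, 2) before straight(3) would end elsewhere — order is forced
start: x=0 y=2 heading=east
[1] after straight(3): x=3 y=2 heading=east
[2] after arc(left, 2): x=5 y=4 heading=north
no other 2-command option fits: unique.

straight(3), arc(left, 2)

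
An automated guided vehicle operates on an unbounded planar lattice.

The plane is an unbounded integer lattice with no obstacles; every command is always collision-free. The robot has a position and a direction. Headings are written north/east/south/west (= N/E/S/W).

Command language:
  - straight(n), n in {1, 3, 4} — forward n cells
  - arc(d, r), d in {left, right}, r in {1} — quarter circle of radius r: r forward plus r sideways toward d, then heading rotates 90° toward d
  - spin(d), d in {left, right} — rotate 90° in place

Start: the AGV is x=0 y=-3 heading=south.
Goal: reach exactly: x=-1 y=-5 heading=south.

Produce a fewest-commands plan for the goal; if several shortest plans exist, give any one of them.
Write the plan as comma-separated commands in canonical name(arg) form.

spin(right), arc(left, 1), straight(1)

initial: x=0 y=-3 heading=south
t=1 spin(right) ⇒ x=0 y=-3 heading=west
t=2 arc(left, 1) ⇒ x=-1 y=-4 heading=south
t=3 straight(1) ⇒ x=-1 y=-5 heading=south
shorter routes all fall short; 3 is best.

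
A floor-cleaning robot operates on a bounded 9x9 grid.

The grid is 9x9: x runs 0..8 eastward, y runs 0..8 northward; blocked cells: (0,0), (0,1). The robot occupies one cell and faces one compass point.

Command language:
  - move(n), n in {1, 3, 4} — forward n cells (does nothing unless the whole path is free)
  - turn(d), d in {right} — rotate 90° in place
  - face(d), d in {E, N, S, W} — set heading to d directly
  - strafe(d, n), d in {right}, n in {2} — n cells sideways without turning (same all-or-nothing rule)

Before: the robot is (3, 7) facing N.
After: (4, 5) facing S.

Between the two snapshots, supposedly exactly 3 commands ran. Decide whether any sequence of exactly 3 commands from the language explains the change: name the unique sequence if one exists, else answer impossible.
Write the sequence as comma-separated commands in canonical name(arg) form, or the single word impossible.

every 3-command combo misses the target.

impossible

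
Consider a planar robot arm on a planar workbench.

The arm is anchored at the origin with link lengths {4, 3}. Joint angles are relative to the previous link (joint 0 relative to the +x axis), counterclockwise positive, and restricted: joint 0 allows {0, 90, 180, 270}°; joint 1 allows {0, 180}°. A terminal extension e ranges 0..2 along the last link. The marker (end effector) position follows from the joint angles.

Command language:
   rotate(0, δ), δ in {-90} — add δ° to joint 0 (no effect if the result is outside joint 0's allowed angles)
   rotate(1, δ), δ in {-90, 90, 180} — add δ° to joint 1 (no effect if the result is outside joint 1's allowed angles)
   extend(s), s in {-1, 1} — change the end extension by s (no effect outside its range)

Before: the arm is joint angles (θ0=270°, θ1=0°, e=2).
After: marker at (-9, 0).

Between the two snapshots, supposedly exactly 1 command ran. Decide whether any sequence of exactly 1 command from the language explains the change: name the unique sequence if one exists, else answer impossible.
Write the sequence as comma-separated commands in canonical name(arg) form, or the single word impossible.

from: joint angles (θ0=270°, θ1=0°, e=2)
[1] after rotate(0, -90): joint angles (θ0=180°, θ1=0°, e=2)
no rival 1-sequence matches.

rotate(0, -90)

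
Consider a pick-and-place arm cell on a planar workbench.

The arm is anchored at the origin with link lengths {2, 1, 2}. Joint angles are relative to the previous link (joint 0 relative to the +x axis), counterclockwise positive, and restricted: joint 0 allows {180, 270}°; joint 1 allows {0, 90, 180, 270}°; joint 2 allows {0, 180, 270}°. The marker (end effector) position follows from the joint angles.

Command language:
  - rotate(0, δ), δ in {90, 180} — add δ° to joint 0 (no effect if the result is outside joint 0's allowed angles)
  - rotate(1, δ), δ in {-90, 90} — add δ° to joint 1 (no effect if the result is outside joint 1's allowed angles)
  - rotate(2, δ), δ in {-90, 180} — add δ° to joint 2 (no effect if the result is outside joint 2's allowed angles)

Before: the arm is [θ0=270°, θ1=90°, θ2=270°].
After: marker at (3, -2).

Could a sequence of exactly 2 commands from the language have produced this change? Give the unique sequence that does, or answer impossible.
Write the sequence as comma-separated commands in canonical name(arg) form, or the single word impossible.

rotate(2, -90), rotate(2, 180)

key: order matters: swapping rotate(2, -90) and rotate(2, 180) lands elsewhere
start: [θ0=270°, θ1=90°, θ2=270°]
t=1 rotate(2, -90) ⇒ [θ0=270°, θ1=90°, θ2=180°]
t=2 rotate(2, 180) ⇒ [θ0=270°, θ1=90°, θ2=0°]
no other 2-command option fits: unique.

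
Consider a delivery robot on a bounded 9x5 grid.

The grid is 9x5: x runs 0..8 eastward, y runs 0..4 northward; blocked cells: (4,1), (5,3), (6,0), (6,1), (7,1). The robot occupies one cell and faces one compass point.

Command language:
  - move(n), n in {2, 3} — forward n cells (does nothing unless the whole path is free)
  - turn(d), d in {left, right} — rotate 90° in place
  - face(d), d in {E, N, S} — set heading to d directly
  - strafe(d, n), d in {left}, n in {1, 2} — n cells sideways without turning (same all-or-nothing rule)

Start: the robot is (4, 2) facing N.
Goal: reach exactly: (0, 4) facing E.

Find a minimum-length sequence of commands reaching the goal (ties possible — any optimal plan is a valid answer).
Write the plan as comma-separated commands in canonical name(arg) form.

start: (4, 2) facing N
[1] after strafe(left, 2): (2, 2) facing N
[2] after strafe(left, 2): (0, 2) facing N
[3] after face(E): (0, 2) facing E
[4] after strafe(left, 2): (0, 4) facing E
shorter routes all fall short; 4 is best.

strafe(left, 2), strafe(left, 2), face(E), strafe(left, 2)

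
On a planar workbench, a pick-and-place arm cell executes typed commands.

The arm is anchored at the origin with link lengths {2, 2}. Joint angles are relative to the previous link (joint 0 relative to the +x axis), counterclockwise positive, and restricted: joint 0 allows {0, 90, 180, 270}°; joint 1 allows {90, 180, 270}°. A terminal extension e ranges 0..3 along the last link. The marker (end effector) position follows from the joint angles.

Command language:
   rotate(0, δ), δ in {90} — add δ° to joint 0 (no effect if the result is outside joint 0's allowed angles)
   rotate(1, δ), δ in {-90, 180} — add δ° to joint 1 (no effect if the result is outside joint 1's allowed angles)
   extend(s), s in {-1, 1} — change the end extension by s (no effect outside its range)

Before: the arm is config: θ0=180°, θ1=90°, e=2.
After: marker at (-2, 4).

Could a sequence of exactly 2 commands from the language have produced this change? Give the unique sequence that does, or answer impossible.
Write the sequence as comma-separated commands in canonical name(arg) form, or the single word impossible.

rotate(1, -90), rotate(1, 180)

key: order matters: swapping rotate(1, -90) and rotate(1, 180) lands elsewhere
t0: config: θ0=180°, θ1=90°, e=2
[1] after rotate(1, -90): config: θ0=180°, θ1=90°, e=2
[2] after rotate(1, 180): config: θ0=180°, θ1=270°, e=2
no rival 2-sequence matches.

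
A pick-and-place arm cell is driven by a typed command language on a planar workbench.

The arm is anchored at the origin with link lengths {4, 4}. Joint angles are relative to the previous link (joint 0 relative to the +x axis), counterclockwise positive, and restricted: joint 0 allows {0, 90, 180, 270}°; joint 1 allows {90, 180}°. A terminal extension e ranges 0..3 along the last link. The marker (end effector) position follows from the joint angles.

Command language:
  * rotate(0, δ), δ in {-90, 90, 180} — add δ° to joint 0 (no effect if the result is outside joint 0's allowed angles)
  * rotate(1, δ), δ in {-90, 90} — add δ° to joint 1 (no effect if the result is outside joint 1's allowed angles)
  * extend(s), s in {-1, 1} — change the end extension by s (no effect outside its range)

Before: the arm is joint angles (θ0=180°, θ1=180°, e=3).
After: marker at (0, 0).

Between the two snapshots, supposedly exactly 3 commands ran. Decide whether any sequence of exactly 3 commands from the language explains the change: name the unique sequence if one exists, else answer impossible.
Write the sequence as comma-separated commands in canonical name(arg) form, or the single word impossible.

extend(-1), extend(-1), extend(-1)

t0: joint angles (θ0=180°, θ1=180°, e=3)
t=1 extend(-1) ⇒ joint angles (θ0=180°, θ1=180°, e=2)
t=2 extend(-1) ⇒ joint angles (θ0=180°, θ1=180°, e=1)
t=3 extend(-1) ⇒ joint angles (θ0=180°, θ1=180°, e=0)
uniquely the one of 343 3-step routes that fits.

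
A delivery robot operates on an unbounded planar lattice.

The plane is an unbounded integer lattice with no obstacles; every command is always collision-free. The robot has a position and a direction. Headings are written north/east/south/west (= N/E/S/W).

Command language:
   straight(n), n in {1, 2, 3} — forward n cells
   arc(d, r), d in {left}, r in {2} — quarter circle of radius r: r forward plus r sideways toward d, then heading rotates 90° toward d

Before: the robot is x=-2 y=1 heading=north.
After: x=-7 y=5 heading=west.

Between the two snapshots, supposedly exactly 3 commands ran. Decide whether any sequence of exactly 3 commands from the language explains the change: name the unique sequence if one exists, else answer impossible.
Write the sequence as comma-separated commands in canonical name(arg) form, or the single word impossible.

key: running straight(3) before straight(2) would end elsewhere — order is forced
initial: x=-2 y=1 heading=north
t=1 straight(2) ⇒ x=-2 y=3 heading=north
t=2 arc(left, 2) ⇒ x=-4 y=5 heading=west
t=3 straight(3) ⇒ x=-7 y=5 heading=west
no rival 3-sequence matches.

straight(2), arc(left, 2), straight(3)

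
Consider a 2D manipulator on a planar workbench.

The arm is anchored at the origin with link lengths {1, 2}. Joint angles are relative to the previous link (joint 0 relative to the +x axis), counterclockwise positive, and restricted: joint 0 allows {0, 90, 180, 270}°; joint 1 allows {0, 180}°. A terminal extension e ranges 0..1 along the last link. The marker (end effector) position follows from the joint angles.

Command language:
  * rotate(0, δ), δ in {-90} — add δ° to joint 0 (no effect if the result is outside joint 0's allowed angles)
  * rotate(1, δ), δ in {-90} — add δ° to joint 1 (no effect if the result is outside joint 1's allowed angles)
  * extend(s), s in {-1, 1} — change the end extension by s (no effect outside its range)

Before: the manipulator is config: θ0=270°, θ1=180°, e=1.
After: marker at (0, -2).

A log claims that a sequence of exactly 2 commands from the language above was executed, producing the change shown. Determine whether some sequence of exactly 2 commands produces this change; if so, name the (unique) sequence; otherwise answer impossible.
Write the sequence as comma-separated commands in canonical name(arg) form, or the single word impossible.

start: config: θ0=270°, θ1=180°, e=1
t=1 rotate(0, -90) ⇒ config: θ0=180°, θ1=180°, e=1
t=2 rotate(0, -90) ⇒ config: θ0=90°, θ1=180°, e=1
uniquely the one of 16 2-step routes that fits.

rotate(0, -90), rotate(0, -90)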